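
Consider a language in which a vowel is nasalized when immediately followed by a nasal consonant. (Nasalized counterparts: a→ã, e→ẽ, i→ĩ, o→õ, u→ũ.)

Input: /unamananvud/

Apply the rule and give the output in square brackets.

/u/ before nasal /n/ → [ũ]
/a/ before nasal /m/ → [ã]
/a/ before nasal /n/ → [ã]
/a/ before nasal /n/ → [ã]

[ũnãmãnãnvud]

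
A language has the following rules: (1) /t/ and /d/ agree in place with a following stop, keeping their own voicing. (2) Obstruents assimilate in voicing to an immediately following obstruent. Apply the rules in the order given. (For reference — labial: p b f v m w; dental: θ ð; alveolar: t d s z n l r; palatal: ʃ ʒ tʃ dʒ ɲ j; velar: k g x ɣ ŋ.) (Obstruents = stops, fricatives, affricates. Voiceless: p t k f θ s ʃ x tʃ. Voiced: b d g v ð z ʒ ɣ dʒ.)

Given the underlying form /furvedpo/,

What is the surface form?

[furveppo]

Rule 1: /d/ before /p/ (labial) → [b]
After rule 1: furvebpo
Rule 2: /b/ before /p/ (voiceless) → [p]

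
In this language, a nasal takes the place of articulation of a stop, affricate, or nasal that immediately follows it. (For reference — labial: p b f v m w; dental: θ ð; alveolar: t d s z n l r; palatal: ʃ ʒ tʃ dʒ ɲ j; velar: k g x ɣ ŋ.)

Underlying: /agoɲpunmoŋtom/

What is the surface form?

[agompummontom]

/ɲ/ before /p/ (labial) → [m]
/n/ before /m/ (labial) → [m]
/ŋ/ before /t/ (alveolar) → [n]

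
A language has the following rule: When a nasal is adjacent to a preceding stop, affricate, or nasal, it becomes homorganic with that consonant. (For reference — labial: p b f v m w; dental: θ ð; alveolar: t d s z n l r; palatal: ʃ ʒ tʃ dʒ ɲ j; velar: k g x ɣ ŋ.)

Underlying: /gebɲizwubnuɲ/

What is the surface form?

[gebmizwubmuɲ]

/ɲ/ after /b/ (labial) → [m]
/n/ after /b/ (labial) → [m]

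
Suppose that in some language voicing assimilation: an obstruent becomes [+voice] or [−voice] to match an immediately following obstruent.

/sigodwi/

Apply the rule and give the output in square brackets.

no segment meets the rule's conditions; no change.

[sigodwi]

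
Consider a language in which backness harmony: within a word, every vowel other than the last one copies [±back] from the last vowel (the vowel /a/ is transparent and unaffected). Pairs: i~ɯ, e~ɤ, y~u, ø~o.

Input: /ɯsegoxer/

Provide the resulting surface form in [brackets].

[isegøxer]

/ɯ/ harmonizes with /e/ ([-back]) → [i]
/o/ harmonizes with /e/ ([-back]) → [ø]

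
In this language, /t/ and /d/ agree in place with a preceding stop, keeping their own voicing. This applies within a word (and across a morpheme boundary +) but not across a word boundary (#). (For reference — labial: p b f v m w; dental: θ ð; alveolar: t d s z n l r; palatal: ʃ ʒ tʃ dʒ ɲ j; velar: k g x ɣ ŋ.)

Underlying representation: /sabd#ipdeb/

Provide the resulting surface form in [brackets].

/d/ after /b/ (labial) → [b]
/d/ after /p/ (labial) → [b]

[sabb#ipbeb]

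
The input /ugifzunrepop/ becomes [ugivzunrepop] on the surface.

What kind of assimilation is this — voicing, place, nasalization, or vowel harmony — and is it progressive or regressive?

voicing assimilation, regressive

/f/→[v].
Each target copies a feature from the following segment, so the direction is regressive.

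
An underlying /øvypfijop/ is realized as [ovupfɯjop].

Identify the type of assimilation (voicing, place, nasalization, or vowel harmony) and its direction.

vowel harmony, regressive

/ø/→[o] /y/→[u] /i/→[ɯ].
Vowels agree with the last vowel, so the harmony is regressive.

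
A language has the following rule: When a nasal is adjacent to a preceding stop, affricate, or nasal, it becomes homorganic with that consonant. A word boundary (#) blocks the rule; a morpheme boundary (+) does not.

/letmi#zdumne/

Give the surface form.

/m/ after /t/ (alveolar) → [n]
/n/ after /m/ (labial) → [m]

[letni#zdumme]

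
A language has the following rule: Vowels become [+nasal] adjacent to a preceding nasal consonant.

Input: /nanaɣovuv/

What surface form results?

[nãnãɣovuv]

/a/ after nasal /n/ → [ã]
/a/ after nasal /n/ → [ã]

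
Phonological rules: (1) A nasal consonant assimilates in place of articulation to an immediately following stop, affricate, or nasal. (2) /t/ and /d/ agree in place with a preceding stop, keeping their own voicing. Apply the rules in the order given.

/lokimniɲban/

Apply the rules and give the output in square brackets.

Rule 1: /m/ before /n/ (alveolar) → [n]
Rule 1: /ɲ/ before /b/ (labial) → [m]
After rule 1: lokinnimban
Rule 2: no segment meets the rule's conditions; no change.

[lokinnimban]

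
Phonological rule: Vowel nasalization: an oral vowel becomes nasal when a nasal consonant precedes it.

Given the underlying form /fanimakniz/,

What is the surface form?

/i/ after nasal /n/ → [ĩ]
/a/ after nasal /m/ → [ã]
/i/ after nasal /n/ → [ĩ]

[fanĩmãknĩz]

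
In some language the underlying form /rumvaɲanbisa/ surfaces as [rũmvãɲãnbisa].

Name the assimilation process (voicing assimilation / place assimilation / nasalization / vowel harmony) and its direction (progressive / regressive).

nasalization, regressive

/u/→[ũ] /a/→[ã] /a/→[ã].
Each target copies a feature from the following segment, so the direction is regressive.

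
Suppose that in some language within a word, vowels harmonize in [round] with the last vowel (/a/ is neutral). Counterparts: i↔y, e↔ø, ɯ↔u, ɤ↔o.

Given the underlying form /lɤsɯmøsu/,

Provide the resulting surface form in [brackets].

/ɤ/ harmonizes with /u/ ([+round]) → [o]
/ɯ/ harmonizes with /u/ ([+round]) → [u]

[losumøsu]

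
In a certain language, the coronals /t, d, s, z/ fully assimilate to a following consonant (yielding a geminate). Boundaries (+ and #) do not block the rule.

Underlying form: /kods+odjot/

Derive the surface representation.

[koss+ojjot]

/d/ before /s/ → [s] (total assimilation)
/d/ before /j/ → [j] (total assimilation)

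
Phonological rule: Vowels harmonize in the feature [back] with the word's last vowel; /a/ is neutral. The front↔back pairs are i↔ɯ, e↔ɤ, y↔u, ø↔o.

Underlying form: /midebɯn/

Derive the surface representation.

[mɯdɤbɯn]

/i/ harmonizes with /ɯ/ ([+back]) → [ɯ]
/e/ harmonizes with /ɯ/ ([+back]) → [ɤ]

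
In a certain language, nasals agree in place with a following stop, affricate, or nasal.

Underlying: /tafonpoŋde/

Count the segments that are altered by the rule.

/n/ before /p/ (labial) → [m]
/ŋ/ before /d/ (alveolar) → [n]
2 segments change.

2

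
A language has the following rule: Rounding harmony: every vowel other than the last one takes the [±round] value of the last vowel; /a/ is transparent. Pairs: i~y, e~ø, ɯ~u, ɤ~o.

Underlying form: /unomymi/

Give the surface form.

[ɯnɤmimi]

/u/ harmonizes with /i/ ([-round]) → [ɯ]
/o/ harmonizes with /i/ ([-round]) → [ɤ]
/y/ harmonizes with /i/ ([-round]) → [i]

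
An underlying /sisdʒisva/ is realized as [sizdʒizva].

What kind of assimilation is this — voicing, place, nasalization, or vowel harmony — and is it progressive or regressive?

/s/→[z] /s/→[z].
Each target copies a feature from the following segment, so the direction is regressive.

voicing assimilation, regressive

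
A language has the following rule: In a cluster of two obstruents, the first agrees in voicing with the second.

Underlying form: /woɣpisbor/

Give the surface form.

[woxpizbor]

/ɣ/ before /p/ (voiceless) → [x]
/s/ before /b/ (voiced) → [z]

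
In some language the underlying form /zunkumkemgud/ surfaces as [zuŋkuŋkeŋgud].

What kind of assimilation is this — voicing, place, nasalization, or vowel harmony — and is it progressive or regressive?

/n/→[ŋ] /m/→[ŋ] /m/→[ŋ].
Each target copies a feature from the following segment, so the direction is regressive.

place assimilation, regressive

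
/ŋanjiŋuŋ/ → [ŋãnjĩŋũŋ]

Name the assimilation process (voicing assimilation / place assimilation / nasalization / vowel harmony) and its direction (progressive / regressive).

/a/→[ã] /i/→[ĩ] /u/→[ũ].
Each target copies a feature from the following segment, so the direction is regressive.

nasalization, regressive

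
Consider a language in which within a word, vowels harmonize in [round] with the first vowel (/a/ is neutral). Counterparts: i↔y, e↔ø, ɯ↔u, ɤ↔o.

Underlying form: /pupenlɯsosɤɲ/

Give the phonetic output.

/e/ harmonizes with /u/ ([+round]) → [ø]
/ɯ/ harmonizes with /u/ ([+round]) → [u]
/ɤ/ harmonizes with /u/ ([+round]) → [o]

[pupønlusosoɲ]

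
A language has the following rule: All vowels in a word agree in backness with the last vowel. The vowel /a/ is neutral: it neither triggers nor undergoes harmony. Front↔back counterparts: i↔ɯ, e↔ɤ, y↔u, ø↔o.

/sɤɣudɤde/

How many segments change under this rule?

/ɤ/ harmonizes with /e/ ([-back]) → [e]
/u/ harmonizes with /e/ ([-back]) → [y]
/ɤ/ harmonizes with /e/ ([-back]) → [e]
3 segments change.

3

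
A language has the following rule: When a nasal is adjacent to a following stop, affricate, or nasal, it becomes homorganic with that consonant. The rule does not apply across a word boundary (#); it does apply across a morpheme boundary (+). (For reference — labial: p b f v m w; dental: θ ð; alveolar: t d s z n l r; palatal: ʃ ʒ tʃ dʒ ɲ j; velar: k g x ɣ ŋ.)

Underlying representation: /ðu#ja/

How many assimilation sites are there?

No segment meets the rule's conditions.

0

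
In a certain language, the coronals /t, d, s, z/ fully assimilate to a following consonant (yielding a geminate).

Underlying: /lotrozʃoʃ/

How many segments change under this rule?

2

/t/ before /r/ → [r] (total assimilation)
/z/ before /ʃ/ → [ʃ] (total assimilation)
2 segments change.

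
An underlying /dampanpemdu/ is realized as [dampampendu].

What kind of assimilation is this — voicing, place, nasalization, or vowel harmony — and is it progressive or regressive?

/n/→[m] /m/→[n].
Each target copies a feature from the following segment, so the direction is regressive.

place assimilation, regressive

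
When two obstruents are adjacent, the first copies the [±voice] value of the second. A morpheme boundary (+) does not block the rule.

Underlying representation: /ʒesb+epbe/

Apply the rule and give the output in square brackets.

[ʒezb+ebbe]

/s/ before /b/ (voiced) → [z]
/p/ before /b/ (voiced) → [b]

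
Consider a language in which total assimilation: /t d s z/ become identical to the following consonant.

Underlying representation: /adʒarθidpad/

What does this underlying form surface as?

/d/ before /p/ → [p] (total assimilation)

[adʒarθippad]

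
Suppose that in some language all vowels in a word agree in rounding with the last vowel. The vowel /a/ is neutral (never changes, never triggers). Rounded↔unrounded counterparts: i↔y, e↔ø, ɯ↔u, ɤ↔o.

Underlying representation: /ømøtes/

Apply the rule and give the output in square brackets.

/ø/ harmonizes with /e/ ([-round]) → [e]
/ø/ harmonizes with /e/ ([-round]) → [e]

[emetes]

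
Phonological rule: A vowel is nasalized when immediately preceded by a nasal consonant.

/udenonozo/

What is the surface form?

/o/ after nasal /n/ → [õ]
/o/ after nasal /n/ → [õ]

[udenõnõzo]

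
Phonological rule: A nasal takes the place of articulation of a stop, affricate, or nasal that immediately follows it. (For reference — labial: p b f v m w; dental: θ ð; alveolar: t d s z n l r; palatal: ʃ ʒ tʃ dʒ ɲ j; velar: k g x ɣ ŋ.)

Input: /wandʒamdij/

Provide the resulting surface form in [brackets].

/n/ before /dʒ/ (palatal) → [ɲ]
/m/ before /d/ (alveolar) → [n]

[waɲdʒandij]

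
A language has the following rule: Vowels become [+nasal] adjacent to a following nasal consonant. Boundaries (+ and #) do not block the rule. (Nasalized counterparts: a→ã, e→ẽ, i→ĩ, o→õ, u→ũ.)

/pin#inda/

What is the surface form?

[pĩn#ĩnda]

/i/ before nasal /n/ → [ĩ]
/i/ before nasal /n/ → [ĩ]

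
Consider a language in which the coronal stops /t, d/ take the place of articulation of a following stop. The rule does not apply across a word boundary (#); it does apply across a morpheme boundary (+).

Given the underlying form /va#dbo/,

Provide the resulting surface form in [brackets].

/d/ before /b/ (labial) → [b]

[va#bbo]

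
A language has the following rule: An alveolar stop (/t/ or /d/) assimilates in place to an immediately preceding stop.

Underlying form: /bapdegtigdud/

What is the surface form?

/d/ after /p/ (labial) → [b]
/t/ after /g/ (velar) → [k]
/d/ after /g/ (velar) → [g]

[bapbegkiggud]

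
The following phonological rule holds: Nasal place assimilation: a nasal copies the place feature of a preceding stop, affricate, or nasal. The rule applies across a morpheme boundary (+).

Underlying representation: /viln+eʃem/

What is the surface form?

[viln+eʃem]

no segment meets the rule's conditions; no change.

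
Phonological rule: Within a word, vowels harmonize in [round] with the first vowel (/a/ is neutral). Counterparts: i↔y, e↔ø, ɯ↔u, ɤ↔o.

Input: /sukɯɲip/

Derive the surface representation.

/ɯ/ harmonizes with /u/ ([+round]) → [u]
/i/ harmonizes with /u/ ([+round]) → [y]

[sukuɲyp]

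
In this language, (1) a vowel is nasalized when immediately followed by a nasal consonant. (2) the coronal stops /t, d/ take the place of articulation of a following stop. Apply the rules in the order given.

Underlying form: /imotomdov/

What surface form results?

Rule 1: /i/ before nasal /m/ → [ĩ]
Rule 1: /o/ before nasal /m/ → [õ]
After rule 1: ĩmotõmdov
Rule 2: no segment meets the rule's conditions; no change.

[ĩmotõmdov]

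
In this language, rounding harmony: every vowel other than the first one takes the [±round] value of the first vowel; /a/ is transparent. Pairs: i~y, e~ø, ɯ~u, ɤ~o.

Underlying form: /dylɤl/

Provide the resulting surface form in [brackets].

/ɤ/ harmonizes with /y/ ([+round]) → [o]

[dylol]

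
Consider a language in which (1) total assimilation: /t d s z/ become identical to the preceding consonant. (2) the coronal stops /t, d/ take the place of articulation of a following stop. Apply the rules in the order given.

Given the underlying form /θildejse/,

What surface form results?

[θillejje]

Rule 1: /d/ after /l/ → [l] (total assimilation)
Rule 1: /s/ after /j/ → [j] (total assimilation)
After rule 1: θillejje
Rule 2: no segment meets the rule's conditions; no change.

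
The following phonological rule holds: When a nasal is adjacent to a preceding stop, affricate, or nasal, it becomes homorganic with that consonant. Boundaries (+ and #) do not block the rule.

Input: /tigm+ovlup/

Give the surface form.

[tigŋ+ovlup]

/m/ after /g/ (velar) → [ŋ]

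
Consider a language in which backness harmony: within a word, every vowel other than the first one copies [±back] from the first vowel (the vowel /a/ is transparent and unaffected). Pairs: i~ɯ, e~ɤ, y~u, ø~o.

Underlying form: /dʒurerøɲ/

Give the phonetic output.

/e/ harmonizes with /u/ ([+back]) → [ɤ]
/ø/ harmonizes with /u/ ([+back]) → [o]

[dʒurɤroɲ]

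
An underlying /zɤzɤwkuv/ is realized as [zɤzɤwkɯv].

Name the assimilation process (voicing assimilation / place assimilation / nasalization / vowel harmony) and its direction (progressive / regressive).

/u/→[ɯ].
Vowels agree with the first vowel, so the harmony is progressive.

vowel harmony, progressive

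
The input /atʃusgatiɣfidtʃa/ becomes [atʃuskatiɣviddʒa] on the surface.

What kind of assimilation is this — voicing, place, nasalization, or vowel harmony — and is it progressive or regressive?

/g/→[k] /f/→[v] /tʃ/→[dʒ].
Each target copies a feature from the preceding segment, so the direction is progressive.

voicing assimilation, progressive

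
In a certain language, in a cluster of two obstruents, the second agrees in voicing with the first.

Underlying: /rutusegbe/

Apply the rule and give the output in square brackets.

[rutusegbe]

no segment meets the rule's conditions; no change.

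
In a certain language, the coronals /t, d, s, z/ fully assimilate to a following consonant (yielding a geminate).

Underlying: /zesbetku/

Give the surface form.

/s/ before /b/ → [b] (total assimilation)
/t/ before /k/ → [k] (total assimilation)

[zebbekku]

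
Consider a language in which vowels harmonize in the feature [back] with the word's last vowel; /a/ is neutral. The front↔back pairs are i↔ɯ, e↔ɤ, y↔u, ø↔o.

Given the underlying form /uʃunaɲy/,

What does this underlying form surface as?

[yʃynaɲy]

/u/ harmonizes with /y/ ([-back]) → [y]
/u/ harmonizes with /y/ ([-back]) → [y]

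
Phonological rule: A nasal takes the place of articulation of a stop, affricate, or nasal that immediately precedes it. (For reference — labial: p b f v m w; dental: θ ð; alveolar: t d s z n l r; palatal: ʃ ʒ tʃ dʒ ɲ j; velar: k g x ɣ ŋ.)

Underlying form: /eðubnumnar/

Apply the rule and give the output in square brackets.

[eðubmummar]

/n/ after /b/ (labial) → [m]
/n/ after /m/ (labial) → [m]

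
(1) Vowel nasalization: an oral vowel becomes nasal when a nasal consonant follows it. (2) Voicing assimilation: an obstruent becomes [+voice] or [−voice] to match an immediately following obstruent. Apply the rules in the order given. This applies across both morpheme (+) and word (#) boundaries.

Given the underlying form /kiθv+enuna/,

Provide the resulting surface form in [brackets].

[kiðv+ẽnũna]

Rule 1: /e/ before nasal /n/ → [ẽ]
Rule 1: /u/ before nasal /n/ → [ũ]
After rule 1: kiθv+ẽnũna
Rule 2: /θ/ before /v/ (voiced) → [ð]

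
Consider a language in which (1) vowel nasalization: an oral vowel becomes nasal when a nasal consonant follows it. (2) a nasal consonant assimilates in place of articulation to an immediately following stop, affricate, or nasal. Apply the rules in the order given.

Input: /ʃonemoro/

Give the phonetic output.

Rule 1: /o/ before nasal /n/ → [õ]
Rule 1: /e/ before nasal /m/ → [ẽ]
After rule 1: ʃõnẽmoro
Rule 2: no segment meets the rule's conditions; no change.

[ʃõnẽmoro]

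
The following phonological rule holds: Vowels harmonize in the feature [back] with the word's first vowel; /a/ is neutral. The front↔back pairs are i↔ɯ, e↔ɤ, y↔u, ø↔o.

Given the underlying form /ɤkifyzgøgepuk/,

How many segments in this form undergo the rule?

4

/i/ harmonizes with /ɤ/ ([+back]) → [ɯ]
/y/ harmonizes with /ɤ/ ([+back]) → [u]
/ø/ harmonizes with /ɤ/ ([+back]) → [o]
/e/ harmonizes with /ɤ/ ([+back]) → [ɤ]
4 segments change.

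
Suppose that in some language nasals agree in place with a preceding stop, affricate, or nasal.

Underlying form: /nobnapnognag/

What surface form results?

/n/ after /b/ (labial) → [m]
/n/ after /p/ (labial) → [m]
/n/ after /g/ (velar) → [ŋ]

[nobmapmogŋag]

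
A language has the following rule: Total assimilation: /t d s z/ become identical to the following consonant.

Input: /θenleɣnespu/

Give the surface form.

[θenleɣneppu]

/s/ before /p/ → [p] (total assimilation)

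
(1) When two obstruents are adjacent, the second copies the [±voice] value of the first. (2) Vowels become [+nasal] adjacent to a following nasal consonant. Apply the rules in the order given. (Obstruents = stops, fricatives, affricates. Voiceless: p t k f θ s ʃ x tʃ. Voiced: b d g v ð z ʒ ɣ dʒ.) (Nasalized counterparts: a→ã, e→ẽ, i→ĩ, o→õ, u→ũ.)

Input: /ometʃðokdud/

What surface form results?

[õmetʃθoktud]

Rule 1: /ð/ after /tʃ/ (voiceless) → [θ]
Rule 1: /d/ after /k/ (voiceless) → [t]
After rule 1: ometʃθoktud
Rule 2: /o/ before nasal /m/ → [õ]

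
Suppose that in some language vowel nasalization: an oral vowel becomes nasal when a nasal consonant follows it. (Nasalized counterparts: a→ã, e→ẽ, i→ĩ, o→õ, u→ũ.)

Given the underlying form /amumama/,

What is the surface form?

[ãmũmãma]

/a/ before nasal /m/ → [ã]
/u/ before nasal /m/ → [ũ]
/a/ before nasal /m/ → [ã]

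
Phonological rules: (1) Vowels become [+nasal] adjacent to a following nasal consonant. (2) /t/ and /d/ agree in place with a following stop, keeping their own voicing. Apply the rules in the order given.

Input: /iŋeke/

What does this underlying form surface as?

[ĩŋeke]

Rule 1: /i/ before nasal /ŋ/ → [ĩ]
After rule 1: ĩŋeke
Rule 2: no segment meets the rule's conditions; no change.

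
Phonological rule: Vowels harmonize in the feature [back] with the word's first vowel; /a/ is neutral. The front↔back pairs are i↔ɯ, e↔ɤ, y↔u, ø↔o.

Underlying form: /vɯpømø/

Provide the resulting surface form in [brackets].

[vɯpomo]

/ø/ harmonizes with /ɯ/ ([+back]) → [o]
/ø/ harmonizes with /ɯ/ ([+back]) → [o]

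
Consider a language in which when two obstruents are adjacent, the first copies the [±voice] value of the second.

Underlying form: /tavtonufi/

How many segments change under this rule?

/v/ before /t/ (voiceless) → [f]
1 segment changes.

1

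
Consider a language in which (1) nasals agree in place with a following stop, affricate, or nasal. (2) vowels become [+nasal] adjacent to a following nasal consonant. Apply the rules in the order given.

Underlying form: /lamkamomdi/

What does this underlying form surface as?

[lãŋkãmõndi]

Rule 1: /m/ before /k/ (velar) → [ŋ]
Rule 1: /m/ before /d/ (alveolar) → [n]
After rule 1: laŋkamondi
Rule 2: /a/ before nasal /ŋ/ → [ã]
Rule 2: /a/ before nasal /m/ → [ã]
Rule 2: /o/ before nasal /n/ → [õ]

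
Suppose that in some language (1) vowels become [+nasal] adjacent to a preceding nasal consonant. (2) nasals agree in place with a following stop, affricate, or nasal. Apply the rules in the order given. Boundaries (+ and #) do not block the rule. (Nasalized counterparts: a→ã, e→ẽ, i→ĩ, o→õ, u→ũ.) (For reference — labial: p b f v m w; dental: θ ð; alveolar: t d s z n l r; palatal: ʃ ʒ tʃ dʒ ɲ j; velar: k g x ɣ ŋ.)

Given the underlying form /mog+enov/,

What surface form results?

[mõg+enõv]

Rule 1: /o/ after nasal /m/ → [õ]
Rule 1: /o/ after nasal /n/ → [õ]
After rule 1: mõg+enõv
Rule 2: no segment meets the rule's conditions; no change.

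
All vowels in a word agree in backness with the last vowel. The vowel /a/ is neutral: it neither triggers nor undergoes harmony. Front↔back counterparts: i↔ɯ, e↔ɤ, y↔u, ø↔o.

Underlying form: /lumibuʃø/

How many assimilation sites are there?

/u/ harmonizes with /ø/ ([-back]) → [y]
/u/ harmonizes with /ø/ ([-back]) → [y]
2 segments change.

2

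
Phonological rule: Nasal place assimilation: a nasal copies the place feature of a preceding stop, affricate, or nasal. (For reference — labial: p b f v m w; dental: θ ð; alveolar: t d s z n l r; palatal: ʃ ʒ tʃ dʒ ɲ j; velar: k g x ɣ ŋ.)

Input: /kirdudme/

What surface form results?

/m/ after /d/ (alveolar) → [n]

[kirdudne]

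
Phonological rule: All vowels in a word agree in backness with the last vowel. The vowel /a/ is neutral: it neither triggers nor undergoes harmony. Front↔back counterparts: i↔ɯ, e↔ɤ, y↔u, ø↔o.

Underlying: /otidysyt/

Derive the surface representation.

[øtidysyt]

/o/ harmonizes with /y/ ([-back]) → [ø]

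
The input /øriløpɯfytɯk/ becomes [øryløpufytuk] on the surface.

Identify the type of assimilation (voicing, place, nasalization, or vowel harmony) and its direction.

vowel harmony, progressive

/i/→[y] /ɯ/→[u] /ɯ/→[u].
Vowels agree with the first vowel, so the harmony is progressive.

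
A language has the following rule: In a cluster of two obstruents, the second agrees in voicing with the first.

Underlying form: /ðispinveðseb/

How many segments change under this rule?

1

/s/ after /ð/ (voiced) → [z]
1 segment changes.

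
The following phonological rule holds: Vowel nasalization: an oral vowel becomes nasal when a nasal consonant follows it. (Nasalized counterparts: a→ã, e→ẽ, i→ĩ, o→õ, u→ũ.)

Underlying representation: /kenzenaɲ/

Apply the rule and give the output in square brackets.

/e/ before nasal /n/ → [ẽ]
/e/ before nasal /n/ → [ẽ]
/a/ before nasal /ɲ/ → [ã]

[kẽnzẽnãɲ]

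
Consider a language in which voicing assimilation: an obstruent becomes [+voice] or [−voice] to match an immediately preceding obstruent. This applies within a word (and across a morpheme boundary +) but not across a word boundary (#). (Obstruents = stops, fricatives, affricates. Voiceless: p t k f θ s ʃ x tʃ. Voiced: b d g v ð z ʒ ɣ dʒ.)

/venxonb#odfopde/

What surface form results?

[venxonb#odvopte]

/f/ after /d/ (voiced) → [v]
/d/ after /p/ (voiceless) → [t]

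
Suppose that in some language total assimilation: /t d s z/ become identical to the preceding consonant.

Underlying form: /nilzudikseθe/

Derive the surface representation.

[nilludikkeθe]

/z/ after /l/ → [l] (total assimilation)
/s/ after /k/ → [k] (total assimilation)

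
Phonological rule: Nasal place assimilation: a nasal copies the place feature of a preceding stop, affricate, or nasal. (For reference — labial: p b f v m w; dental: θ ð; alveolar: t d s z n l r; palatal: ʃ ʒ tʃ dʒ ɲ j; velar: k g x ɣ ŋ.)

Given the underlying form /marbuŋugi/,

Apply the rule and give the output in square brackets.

[marbuŋugi]

no segment meets the rule's conditions; no change.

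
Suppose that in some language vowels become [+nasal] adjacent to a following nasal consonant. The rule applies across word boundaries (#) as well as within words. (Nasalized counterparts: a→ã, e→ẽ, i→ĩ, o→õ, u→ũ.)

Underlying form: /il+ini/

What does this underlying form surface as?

/i/ before nasal /n/ → [ĩ]

[il+ĩni]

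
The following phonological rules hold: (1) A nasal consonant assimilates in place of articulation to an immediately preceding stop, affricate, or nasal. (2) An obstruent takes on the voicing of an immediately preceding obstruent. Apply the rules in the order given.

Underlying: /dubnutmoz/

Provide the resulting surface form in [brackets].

Rule 1: /n/ after /b/ (labial) → [m]
Rule 1: /m/ after /t/ (alveolar) → [n]
After rule 1: dubmutnoz
Rule 2: no segment meets the rule's conditions; no change.

[dubmutnoz]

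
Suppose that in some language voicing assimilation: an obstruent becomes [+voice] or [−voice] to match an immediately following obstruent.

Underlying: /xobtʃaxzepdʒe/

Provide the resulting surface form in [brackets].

[xoptʃaɣzebdʒe]

/b/ before /tʃ/ (voiceless) → [p]
/x/ before /z/ (voiced) → [ɣ]
/p/ before /dʒ/ (voiced) → [b]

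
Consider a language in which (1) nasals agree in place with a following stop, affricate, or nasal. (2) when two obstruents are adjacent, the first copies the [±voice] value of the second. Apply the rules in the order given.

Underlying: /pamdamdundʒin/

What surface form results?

Rule 1: /m/ before /d/ (alveolar) → [n]
Rule 1: /m/ before /d/ (alveolar) → [n]
Rule 1: /n/ before /dʒ/ (palatal) → [ɲ]
After rule 1: pandanduɲdʒin
Rule 2: no segment meets the rule's conditions; no change.

[pandanduɲdʒin]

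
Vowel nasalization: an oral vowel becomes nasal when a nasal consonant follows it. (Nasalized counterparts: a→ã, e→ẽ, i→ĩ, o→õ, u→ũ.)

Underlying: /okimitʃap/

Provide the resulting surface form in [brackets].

/i/ before nasal /m/ → [ĩ]

[okĩmitʃap]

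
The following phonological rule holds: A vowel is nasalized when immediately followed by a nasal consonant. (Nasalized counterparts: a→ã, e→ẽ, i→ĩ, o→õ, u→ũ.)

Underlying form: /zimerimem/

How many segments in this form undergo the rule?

3

/i/ before nasal /m/ → [ĩ]
/i/ before nasal /m/ → [ĩ]
/e/ before nasal /m/ → [ẽ]
3 segments change.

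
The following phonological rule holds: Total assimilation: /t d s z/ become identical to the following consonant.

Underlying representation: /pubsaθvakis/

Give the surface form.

no segment meets the rule's conditions; no change.

[pubsaθvakis]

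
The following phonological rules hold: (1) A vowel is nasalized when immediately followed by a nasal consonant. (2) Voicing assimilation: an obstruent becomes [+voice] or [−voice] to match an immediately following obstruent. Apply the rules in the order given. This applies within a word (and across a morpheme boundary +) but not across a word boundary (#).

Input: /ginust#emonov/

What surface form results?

[gĩnust#ẽmõnov]

Rule 1: /i/ before nasal /n/ → [ĩ]
Rule 1: /e/ before nasal /m/ → [ẽ]
Rule 1: /o/ before nasal /n/ → [õ]
After rule 1: gĩnust#ẽmõnov
Rule 2: no segment meets the rule's conditions; no change.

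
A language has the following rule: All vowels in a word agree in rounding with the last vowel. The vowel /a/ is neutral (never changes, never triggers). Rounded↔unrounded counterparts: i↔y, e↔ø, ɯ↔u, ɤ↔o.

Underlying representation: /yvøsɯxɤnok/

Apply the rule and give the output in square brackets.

/ɯ/ harmonizes with /o/ ([+round]) → [u]
/ɤ/ harmonizes with /o/ ([+round]) → [o]

[yvøsuxonok]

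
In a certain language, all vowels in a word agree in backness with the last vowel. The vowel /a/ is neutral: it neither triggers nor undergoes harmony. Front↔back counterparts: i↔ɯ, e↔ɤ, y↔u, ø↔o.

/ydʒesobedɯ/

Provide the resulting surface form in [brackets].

[udʒɤsobɤdɯ]

/y/ harmonizes with /ɯ/ ([+back]) → [u]
/e/ harmonizes with /ɯ/ ([+back]) → [ɤ]
/e/ harmonizes with /ɯ/ ([+back]) → [ɤ]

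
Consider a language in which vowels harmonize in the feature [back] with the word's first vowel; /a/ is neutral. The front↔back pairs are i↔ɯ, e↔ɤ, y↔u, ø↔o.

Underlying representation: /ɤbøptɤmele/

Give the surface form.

[ɤboptɤmɤlɤ]

/ø/ harmonizes with /ɤ/ ([+back]) → [o]
/e/ harmonizes with /ɤ/ ([+back]) → [ɤ]
/e/ harmonizes with /ɤ/ ([+back]) → [ɤ]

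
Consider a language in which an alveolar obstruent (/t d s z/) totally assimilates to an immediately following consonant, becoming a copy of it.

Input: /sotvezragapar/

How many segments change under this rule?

2

/t/ before /v/ → [v] (total assimilation)
/z/ before /r/ → [r] (total assimilation)
2 segments change.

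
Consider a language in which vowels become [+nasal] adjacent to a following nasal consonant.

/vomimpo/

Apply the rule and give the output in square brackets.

/o/ before nasal /m/ → [õ]
/i/ before nasal /m/ → [ĩ]

[võmĩmpo]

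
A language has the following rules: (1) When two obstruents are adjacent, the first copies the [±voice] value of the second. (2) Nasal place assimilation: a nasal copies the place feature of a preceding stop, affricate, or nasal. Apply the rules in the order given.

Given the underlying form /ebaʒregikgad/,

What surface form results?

Rule 1: /k/ before /g/ (voiced) → [g]
After rule 1: ebaʒregiggad
Rule 2: no segment meets the rule's conditions; no change.

[ebaʒregiggad]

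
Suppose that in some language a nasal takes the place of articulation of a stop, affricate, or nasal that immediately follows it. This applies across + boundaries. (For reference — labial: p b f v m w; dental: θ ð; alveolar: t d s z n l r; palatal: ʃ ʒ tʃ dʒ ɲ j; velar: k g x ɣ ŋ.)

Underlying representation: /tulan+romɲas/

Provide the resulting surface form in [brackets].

/m/ before /ɲ/ (palatal) → [ɲ]

[tulan+roɲɲas]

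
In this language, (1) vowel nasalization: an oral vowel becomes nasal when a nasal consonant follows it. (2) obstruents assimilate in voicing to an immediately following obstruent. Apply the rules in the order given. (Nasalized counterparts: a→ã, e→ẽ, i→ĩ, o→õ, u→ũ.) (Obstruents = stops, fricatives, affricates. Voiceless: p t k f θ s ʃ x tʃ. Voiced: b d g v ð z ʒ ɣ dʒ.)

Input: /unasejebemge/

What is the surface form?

[ũnasejebẽmge]

Rule 1: /u/ before nasal /n/ → [ũ]
Rule 1: /e/ before nasal /m/ → [ẽ]
After rule 1: ũnasejebẽmge
Rule 2: no segment meets the rule's conditions; no change.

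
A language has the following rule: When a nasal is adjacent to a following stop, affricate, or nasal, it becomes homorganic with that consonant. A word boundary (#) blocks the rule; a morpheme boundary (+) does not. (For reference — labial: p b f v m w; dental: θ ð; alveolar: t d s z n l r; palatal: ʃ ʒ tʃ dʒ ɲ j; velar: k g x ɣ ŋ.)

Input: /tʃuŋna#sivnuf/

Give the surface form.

/ŋ/ before /n/ (alveolar) → [n]

[tʃunna#sivnuf]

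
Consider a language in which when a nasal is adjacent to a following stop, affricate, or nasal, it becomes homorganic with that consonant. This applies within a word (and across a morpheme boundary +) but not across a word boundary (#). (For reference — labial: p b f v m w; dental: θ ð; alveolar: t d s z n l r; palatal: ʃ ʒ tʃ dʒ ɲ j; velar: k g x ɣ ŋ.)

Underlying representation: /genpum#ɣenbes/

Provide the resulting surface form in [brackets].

[gempum#ɣembes]

/n/ before /p/ (labial) → [m]
/n/ before /b/ (labial) → [m]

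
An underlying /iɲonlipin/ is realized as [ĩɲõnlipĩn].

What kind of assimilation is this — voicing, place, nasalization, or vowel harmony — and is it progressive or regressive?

/i/→[ĩ] /o/→[õ] /i/→[ĩ].
Each target copies a feature from the following segment, so the direction is regressive.

nasalization, regressive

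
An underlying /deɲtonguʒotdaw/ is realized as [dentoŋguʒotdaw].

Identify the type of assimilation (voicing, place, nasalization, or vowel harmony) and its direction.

place assimilation, regressive

/ɲ/→[n] /n/→[ŋ].
Each target copies a feature from the following segment, so the direction is regressive.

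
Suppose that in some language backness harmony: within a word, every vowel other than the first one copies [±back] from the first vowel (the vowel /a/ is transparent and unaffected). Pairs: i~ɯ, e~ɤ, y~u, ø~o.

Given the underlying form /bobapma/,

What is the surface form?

[bobapma]

no segment meets the rule's conditions; no change.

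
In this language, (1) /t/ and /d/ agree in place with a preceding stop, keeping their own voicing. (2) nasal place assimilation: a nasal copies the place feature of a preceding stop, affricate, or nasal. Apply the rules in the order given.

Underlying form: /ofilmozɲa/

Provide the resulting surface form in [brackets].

Rule 1: no segment meets the rule's conditions; no change.
After rule 1: ofilmozɲa
Rule 2: no segment meets the rule's conditions; no change.

[ofilmozɲa]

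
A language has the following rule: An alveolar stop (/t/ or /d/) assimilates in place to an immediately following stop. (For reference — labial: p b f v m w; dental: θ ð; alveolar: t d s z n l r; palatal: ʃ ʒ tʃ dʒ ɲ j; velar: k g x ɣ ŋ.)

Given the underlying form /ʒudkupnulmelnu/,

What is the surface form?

[ʒugkupnulmelnu]

/d/ before /k/ (velar) → [g]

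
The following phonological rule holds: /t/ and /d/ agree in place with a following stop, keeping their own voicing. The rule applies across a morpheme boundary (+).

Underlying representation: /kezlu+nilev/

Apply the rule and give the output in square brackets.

[kezlu+nilev]

no segment meets the rule's conditions; no change.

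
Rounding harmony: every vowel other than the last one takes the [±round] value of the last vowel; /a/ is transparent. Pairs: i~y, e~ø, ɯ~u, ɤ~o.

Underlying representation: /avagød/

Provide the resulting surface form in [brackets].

no segment meets the rule's conditions; no change.

[avagød]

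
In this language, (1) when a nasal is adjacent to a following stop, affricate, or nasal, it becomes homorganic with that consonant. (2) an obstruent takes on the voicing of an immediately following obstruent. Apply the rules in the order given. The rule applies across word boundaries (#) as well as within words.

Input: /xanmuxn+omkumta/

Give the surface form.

Rule 1: /n/ before /m/ (labial) → [m]
Rule 1: /m/ before /k/ (velar) → [ŋ]
Rule 1: /m/ before /t/ (alveolar) → [n]
After rule 1: xammuxn+oŋkunta
Rule 2: no segment meets the rule's conditions; no change.

[xammuxn+oŋkunta]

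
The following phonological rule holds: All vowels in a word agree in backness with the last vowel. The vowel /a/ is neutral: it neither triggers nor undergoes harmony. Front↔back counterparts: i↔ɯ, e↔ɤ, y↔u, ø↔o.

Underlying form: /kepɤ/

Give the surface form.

[kɤpɤ]

/e/ harmonizes with /ɤ/ ([+back]) → [ɤ]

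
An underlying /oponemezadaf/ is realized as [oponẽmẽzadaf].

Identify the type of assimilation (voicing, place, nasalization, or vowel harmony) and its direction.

nasalization, progressive

/e/→[ẽ] /e/→[ẽ].
Each target copies a feature from the preceding segment, so the direction is progressive.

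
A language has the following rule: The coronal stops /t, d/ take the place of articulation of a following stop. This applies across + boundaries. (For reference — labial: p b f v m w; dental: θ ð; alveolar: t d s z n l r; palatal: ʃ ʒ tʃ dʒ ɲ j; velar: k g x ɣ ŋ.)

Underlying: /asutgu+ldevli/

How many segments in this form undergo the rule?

/t/ before /g/ (velar) → [k]
1 segment changes.

1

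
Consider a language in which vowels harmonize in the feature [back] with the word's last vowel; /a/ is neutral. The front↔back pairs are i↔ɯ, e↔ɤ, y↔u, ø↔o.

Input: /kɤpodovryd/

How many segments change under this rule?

/ɤ/ harmonizes with /y/ ([-back]) → [e]
/o/ harmonizes with /y/ ([-back]) → [ø]
/o/ harmonizes with /y/ ([-back]) → [ø]
3 segments change.

3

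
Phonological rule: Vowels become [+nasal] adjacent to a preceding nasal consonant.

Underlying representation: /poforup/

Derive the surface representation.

[poforup]

no segment meets the rule's conditions; no change.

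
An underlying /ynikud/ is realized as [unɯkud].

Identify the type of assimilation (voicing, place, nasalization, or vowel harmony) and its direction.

vowel harmony, regressive

/y/→[u] /i/→[ɯ].
Vowels agree with the last vowel, so the harmony is regressive.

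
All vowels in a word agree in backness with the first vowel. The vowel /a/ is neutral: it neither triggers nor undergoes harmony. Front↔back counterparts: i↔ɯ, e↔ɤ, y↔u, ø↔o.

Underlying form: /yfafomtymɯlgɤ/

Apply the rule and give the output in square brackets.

[yfafømtymilge]

/o/ harmonizes with /y/ ([-back]) → [ø]
/ɯ/ harmonizes with /y/ ([-back]) → [i]
/ɤ/ harmonizes with /y/ ([-back]) → [e]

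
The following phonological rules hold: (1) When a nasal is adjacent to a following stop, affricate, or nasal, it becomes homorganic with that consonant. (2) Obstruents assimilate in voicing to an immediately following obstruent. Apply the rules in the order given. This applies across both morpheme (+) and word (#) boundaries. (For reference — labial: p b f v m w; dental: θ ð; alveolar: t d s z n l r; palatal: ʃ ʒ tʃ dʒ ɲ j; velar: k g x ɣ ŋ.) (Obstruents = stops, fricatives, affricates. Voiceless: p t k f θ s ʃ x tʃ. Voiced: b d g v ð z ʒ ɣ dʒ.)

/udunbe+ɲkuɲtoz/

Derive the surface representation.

[udumbe+ŋkuntoz]

Rule 1: /n/ before /b/ (labial) → [m]
Rule 1: /ɲ/ before /k/ (velar) → [ŋ]
Rule 1: /ɲ/ before /t/ (alveolar) → [n]
After rule 1: udumbe+ŋkuntoz
Rule 2: no segment meets the rule's conditions; no change.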